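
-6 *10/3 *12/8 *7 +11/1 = -199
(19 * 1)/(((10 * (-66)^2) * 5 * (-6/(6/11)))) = -19/2395800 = -0.00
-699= -699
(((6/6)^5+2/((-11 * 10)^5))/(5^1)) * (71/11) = 571731049929/442890250000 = 1.29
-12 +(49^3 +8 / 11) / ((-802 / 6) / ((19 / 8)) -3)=-74212407 / 37169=-1996.62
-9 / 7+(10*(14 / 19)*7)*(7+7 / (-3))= 95527 / 399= 239.42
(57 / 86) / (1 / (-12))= -342 / 43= -7.95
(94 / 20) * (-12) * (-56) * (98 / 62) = 4992.31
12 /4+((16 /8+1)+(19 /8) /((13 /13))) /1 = 8.38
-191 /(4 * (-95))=0.50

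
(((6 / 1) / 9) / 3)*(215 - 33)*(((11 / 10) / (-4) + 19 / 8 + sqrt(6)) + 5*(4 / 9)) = 364*sqrt(6) / 9 + 70798 / 405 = 273.88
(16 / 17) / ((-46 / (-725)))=5800 / 391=14.83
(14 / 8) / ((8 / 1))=7 / 32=0.22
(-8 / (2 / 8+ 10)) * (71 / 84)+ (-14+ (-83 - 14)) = -111.66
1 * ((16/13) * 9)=144/13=11.08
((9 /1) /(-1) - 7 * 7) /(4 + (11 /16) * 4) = -232 /27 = -8.59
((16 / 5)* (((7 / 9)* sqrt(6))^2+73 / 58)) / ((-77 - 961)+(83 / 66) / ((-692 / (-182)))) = -93231776 / 6184712115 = -0.02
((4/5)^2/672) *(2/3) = 1/1575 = 0.00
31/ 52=0.60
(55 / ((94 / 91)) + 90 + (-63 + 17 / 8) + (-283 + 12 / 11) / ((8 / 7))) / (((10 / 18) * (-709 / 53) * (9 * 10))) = 9004011 / 36655300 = 0.25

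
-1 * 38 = -38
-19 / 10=-1.90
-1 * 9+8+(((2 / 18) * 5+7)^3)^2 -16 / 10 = 494330504387 / 2657205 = 186034.01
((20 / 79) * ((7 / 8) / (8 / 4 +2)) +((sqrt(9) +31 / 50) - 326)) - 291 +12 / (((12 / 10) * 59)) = -571583211 / 932200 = -613.16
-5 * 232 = -1160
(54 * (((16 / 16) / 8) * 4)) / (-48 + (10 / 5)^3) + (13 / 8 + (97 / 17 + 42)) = 48.66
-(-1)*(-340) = -340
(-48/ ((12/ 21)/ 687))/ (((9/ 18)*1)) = -115416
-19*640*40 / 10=-48640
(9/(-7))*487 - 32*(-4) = -3487/7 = -498.14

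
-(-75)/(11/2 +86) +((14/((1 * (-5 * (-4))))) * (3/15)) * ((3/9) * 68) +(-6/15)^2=760/183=4.15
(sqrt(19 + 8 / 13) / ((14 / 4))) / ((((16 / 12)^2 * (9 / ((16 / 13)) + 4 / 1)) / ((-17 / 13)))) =-0.08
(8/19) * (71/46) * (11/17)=3124/7429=0.42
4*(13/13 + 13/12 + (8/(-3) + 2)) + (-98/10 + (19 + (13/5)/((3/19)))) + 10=124/3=41.33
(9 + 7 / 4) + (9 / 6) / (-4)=83 / 8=10.38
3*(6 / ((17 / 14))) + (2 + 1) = 303 / 17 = 17.82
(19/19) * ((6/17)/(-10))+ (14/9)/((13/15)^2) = 29243/14365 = 2.04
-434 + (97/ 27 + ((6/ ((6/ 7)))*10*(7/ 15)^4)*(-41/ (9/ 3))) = -14451799/ 30375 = -475.78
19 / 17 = 1.12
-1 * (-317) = 317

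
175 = 175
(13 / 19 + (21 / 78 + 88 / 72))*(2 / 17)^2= 0.03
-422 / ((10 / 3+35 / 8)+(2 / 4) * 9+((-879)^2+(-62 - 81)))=-10128 / 18540245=-0.00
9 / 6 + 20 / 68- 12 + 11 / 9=-2749 / 306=-8.98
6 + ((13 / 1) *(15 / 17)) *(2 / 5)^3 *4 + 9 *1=17.94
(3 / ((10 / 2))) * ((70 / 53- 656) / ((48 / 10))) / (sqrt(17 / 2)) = -17349 * sqrt(34) / 3604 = -28.07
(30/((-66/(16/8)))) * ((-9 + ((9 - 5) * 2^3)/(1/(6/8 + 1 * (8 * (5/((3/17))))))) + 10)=-19850/3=-6616.67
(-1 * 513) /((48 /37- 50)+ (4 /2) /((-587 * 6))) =33425541 /3173359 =10.53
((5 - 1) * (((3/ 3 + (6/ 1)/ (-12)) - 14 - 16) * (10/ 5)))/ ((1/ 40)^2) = -377600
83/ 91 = 0.91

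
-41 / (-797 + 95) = 41 / 702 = 0.06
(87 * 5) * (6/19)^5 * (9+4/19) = 591948000/47045881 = 12.58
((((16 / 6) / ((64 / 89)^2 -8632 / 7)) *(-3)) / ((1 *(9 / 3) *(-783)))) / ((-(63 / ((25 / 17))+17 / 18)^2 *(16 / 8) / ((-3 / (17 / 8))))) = -22178800 / 21800661577337633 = -0.00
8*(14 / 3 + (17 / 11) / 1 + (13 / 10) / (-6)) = 2638 / 55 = 47.96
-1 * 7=-7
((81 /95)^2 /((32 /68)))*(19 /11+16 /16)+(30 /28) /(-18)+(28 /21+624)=262467749 /416955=629.49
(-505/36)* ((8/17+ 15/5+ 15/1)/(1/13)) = -1030705/306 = -3368.32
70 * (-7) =-490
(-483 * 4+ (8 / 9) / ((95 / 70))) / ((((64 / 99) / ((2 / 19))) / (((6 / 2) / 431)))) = -2724645 / 1244728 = -2.19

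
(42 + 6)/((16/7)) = 21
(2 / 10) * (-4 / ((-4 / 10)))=2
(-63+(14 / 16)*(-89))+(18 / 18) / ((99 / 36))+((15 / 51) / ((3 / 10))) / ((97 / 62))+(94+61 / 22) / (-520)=-7927123313 / 56593680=-140.07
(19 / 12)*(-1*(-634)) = 6023 / 6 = 1003.83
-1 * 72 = -72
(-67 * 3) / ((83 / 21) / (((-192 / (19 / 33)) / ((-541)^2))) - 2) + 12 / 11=5836075404 / 5080064539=1.15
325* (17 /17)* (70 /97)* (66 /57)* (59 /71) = 29529500 /130853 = 225.67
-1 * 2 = -2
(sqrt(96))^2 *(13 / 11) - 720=-6672 / 11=-606.55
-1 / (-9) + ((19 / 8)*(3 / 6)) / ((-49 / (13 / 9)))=179 / 2352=0.08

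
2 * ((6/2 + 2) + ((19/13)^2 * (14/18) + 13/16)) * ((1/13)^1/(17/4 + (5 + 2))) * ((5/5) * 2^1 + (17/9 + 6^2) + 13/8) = 108730853/25625808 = 4.24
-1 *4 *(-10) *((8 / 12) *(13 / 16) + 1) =185 / 3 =61.67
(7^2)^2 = 2401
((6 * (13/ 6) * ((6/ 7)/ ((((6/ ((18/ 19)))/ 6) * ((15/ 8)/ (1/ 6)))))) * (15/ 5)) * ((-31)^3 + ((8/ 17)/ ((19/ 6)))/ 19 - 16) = -342436556592/ 4081105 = -83907.80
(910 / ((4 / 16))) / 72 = 455 / 9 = 50.56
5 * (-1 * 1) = -5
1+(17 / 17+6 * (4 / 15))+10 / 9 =212 / 45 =4.71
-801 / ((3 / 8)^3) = -45568 / 3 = -15189.33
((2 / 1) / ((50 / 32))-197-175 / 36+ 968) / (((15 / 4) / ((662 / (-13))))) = -35171398 / 3375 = -10421.15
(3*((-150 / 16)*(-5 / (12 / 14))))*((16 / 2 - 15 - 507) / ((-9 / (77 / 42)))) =2473625 / 144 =17177.95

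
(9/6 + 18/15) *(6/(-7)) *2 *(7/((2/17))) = -1377/5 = -275.40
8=8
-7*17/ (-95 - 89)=119/ 184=0.65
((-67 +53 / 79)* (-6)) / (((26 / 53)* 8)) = 104145 / 1027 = 101.41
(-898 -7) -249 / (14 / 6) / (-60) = -126451 / 140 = -903.22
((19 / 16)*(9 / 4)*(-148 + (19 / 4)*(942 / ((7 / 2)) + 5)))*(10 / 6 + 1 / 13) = 31315173 / 5824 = 5376.92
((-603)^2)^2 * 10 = 1322115048810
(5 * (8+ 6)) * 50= 3500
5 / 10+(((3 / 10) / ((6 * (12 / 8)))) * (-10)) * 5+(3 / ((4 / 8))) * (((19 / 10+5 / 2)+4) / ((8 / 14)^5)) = 3172043 / 3840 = 826.05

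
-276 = -276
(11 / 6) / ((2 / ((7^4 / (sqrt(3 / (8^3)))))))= 105644 * sqrt(6) / 9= 28752.65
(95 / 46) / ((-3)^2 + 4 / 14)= 133 / 598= 0.22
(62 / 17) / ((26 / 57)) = 1767 / 221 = 8.00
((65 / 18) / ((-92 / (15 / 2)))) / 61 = -325 / 67344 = -0.00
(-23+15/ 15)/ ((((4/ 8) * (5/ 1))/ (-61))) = 2684/ 5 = 536.80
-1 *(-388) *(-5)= -1940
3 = 3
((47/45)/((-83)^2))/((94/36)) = 2/34445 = 0.00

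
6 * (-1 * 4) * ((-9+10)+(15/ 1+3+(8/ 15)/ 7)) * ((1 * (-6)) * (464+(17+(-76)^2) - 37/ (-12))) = 601869452/ 35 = 17196270.06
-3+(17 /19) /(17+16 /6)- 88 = -90.95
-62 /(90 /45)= -31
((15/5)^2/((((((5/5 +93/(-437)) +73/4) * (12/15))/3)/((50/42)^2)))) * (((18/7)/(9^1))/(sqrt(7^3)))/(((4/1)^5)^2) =4096875 * sqrt(7)/293227220959232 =0.00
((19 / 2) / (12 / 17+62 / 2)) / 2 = 323 / 2156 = 0.15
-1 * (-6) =6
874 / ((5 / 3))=2622 / 5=524.40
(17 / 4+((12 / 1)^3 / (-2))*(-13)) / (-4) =-44945 / 16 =-2809.06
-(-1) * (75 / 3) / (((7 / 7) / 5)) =125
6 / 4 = 3 / 2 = 1.50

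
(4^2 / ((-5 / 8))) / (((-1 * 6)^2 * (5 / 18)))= -64 / 25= -2.56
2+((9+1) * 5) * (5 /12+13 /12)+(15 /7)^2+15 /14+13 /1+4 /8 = 4712 /49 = 96.16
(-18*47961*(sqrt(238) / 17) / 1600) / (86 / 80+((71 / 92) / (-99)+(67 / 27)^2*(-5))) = 79612046613*sqrt(238) / 74551840460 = 16.47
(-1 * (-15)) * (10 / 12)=25 / 2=12.50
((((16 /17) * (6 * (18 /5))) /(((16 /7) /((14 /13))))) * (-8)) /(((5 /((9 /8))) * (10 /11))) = -523908 /27625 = -18.96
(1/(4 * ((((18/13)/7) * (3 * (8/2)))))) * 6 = 91/144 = 0.63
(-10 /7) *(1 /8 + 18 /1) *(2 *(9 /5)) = -1305 /14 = -93.21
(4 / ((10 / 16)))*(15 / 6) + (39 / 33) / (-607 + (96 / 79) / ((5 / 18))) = 41889377 / 2618407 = 16.00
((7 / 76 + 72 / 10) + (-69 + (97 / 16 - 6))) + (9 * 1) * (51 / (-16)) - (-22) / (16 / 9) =-7406 / 95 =-77.96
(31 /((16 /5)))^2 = 24025 /256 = 93.85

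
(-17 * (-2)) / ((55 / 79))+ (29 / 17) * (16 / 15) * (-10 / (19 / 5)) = 2347534 / 53295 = 44.05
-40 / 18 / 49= -20 / 441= -0.05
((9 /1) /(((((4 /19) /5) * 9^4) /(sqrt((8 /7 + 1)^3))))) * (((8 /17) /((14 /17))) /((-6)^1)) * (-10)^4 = -2375000 * sqrt(105) /250047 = -97.33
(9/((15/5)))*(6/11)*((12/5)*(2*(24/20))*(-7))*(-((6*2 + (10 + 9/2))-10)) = 27216/25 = 1088.64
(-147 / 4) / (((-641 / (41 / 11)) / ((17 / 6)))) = 34153 / 56408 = 0.61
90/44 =45/22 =2.05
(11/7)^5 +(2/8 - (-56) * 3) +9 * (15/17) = 212316135/1142876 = 185.77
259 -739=-480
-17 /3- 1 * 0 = -17 /3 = -5.67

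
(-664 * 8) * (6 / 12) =-2656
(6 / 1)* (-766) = -4596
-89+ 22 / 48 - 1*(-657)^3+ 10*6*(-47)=6806171627 / 24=283590484.46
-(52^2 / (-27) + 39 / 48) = 42913 / 432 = 99.34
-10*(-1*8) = 80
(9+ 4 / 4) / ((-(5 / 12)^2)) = -288 / 5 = -57.60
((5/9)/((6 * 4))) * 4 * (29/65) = 29/702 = 0.04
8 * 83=664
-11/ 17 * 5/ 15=-0.22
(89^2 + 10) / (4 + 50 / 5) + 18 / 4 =571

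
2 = 2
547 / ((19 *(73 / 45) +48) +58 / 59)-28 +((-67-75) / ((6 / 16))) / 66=-563913005 / 20976417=-26.88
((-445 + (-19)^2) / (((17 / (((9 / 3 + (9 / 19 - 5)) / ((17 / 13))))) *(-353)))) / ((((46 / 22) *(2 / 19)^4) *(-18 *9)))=199109911 / 506820456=0.39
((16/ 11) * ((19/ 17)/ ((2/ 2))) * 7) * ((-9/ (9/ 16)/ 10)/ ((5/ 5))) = -17024/ 935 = -18.21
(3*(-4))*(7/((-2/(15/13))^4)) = -1063125/114244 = -9.31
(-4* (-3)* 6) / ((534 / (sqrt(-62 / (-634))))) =12* sqrt(9827) / 28213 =0.04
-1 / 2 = -0.50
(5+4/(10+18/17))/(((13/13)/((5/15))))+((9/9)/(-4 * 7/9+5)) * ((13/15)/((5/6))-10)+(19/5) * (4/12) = -101251/59925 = -1.69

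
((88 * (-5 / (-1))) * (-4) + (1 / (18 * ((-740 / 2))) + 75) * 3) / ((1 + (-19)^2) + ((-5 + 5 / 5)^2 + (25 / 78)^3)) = -134760943746 / 33188311985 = -4.06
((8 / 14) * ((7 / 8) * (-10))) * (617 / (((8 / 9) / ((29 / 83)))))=-805185 / 664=-1212.63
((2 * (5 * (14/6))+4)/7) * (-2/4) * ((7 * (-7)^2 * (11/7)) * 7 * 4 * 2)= -176792/3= -58930.67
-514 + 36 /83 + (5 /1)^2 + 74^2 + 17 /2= 829325 /166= 4995.93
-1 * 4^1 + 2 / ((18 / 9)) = -3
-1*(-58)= 58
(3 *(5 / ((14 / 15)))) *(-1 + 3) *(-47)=-10575 / 7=-1510.71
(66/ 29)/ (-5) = -66/ 145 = -0.46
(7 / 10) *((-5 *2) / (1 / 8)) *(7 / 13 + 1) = -1120 / 13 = -86.15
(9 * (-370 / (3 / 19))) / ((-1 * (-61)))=-345.74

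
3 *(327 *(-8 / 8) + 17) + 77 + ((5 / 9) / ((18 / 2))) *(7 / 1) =-69058 / 81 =-852.57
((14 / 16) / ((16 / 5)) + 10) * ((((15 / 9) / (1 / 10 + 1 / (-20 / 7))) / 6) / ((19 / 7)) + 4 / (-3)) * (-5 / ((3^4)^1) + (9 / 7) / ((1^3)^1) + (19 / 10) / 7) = -332266573 / 12410496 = -26.77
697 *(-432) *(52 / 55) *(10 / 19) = -31314816 / 209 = -149831.66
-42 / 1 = -42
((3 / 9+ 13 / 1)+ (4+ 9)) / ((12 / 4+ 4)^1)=79 / 21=3.76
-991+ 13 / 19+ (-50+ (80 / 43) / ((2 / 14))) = -839298 / 817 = -1027.29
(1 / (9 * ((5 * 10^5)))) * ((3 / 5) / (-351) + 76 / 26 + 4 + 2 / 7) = 29513 / 18427500000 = 0.00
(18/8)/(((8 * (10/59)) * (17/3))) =1593/5440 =0.29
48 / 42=8 / 7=1.14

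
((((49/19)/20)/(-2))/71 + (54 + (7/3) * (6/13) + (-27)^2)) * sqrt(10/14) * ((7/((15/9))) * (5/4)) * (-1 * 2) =-1650040929 * sqrt(35)/1402960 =-6957.98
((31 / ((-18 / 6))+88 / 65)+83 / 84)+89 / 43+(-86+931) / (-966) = -36699967 / 5399940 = -6.80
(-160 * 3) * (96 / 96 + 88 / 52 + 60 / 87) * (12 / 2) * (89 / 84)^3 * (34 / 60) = -5093401025 / 775866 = -6564.79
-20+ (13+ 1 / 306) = -2141 / 306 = -7.00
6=6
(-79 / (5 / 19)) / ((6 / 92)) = -4603.07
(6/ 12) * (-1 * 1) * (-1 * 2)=1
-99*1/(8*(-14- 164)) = 99/1424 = 0.07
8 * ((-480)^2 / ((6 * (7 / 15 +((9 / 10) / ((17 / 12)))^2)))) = 6658560000 / 18863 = 352995.81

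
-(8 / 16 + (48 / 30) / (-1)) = 11 / 10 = 1.10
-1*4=-4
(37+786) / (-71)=-823 / 71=-11.59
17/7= 2.43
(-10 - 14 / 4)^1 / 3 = -9 / 2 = -4.50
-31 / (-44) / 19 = 31 / 836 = 0.04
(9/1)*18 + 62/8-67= 102.75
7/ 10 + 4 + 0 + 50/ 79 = 5.33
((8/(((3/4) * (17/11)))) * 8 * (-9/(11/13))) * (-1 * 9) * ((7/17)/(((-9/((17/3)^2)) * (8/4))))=-11648/3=-3882.67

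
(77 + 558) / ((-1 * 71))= -635 / 71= -8.94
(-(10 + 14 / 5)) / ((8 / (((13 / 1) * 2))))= -208 / 5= -41.60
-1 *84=-84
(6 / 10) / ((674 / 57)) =171 / 3370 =0.05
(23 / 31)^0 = 1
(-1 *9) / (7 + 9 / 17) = -153 / 128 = -1.20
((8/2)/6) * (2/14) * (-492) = -328/7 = -46.86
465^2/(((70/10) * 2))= 216225/14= 15444.64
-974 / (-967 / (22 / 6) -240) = 10714 / 5541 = 1.93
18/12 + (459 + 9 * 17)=1227/2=613.50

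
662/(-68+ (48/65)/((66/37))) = -236665/24162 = -9.79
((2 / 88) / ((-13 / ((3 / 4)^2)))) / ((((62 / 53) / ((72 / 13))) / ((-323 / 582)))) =462213 / 178880416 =0.00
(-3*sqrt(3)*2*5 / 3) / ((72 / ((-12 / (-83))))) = -5*sqrt(3) / 249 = -0.03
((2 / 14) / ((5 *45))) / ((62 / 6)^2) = 1 / 168175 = 0.00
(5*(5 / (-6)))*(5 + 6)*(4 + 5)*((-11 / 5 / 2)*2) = 1815 / 2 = 907.50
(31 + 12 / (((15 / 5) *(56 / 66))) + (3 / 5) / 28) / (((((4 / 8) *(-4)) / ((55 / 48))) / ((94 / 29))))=-2586551 / 38976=-66.36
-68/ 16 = -17/ 4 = -4.25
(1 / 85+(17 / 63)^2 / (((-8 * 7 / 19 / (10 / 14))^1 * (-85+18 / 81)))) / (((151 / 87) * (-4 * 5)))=-3892815319 / 11286357650400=-0.00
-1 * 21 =-21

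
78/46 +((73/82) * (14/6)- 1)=15689/5658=2.77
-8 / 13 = -0.62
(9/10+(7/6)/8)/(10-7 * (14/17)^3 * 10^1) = -1233163/34308000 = -0.04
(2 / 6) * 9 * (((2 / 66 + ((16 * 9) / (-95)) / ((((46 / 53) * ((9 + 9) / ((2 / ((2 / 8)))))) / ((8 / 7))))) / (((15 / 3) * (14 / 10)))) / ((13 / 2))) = -864898 / 15310295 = -0.06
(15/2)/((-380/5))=-0.10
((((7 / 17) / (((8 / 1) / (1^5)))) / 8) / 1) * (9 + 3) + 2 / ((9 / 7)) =3997 / 2448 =1.63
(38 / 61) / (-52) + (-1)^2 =1567 / 1586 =0.99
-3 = -3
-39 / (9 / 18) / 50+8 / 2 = 61 / 25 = 2.44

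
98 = 98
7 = 7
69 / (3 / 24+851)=552 / 6809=0.08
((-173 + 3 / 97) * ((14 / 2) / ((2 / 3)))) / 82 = -176169 / 7954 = -22.15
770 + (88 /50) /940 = 4523761 /5875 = 770.00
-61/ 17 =-3.59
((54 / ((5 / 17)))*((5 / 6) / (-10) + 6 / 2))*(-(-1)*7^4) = 2571471 / 2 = 1285735.50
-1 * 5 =-5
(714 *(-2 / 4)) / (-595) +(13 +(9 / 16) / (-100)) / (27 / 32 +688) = 682081 / 1102150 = 0.62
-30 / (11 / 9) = -270 / 11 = -24.55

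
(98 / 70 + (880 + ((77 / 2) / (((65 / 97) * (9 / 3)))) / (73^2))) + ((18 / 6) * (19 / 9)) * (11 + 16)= 2187220913 / 2078310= 1052.40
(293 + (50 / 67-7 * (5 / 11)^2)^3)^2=24315254358851896483108108176 / 283897153511462521087849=85648.11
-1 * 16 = -16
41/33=1.24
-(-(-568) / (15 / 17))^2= -93238336 / 225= -414392.60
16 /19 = 0.84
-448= -448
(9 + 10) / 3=19 / 3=6.33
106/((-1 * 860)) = -53/430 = -0.12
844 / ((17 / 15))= 12660 / 17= 744.71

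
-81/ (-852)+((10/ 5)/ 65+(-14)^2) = 3620483/ 18460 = 196.13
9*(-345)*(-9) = 27945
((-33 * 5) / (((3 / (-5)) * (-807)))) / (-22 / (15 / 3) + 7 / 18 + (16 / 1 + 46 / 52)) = -53625 / 2025839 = -0.03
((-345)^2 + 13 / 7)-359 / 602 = 71653809 / 602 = 119026.26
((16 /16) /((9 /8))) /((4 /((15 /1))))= 10 /3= 3.33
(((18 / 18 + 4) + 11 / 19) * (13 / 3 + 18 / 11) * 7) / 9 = 146174 / 5643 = 25.90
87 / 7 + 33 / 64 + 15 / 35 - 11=1063 / 448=2.37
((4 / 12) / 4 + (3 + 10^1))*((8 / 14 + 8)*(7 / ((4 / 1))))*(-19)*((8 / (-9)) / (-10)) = -2983 / 9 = -331.44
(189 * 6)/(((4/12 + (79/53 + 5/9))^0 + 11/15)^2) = 127575/338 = 377.44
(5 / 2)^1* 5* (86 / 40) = 215 / 8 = 26.88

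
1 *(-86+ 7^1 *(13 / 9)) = -683 / 9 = -75.89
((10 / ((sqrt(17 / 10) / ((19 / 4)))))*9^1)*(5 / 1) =4275*sqrt(170) / 34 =1639.39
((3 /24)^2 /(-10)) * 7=-7 /640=-0.01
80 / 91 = 0.88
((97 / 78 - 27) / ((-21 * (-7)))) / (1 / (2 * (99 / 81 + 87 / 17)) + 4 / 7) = -278390 / 1033227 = -0.27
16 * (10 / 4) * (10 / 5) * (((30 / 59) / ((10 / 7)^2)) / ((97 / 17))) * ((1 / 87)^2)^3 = 6664 / 827214249458169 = 0.00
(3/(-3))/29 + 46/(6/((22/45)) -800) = -23339/251285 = -0.09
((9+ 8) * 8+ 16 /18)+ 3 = 1259 /9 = 139.89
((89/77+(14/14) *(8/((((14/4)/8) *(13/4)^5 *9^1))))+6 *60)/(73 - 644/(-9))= 92929025125/37195018861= 2.50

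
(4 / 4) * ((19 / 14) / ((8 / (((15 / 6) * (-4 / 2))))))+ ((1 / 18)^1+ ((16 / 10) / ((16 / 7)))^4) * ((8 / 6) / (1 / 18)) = 1311979 / 210000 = 6.25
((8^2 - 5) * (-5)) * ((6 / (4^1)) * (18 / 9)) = -885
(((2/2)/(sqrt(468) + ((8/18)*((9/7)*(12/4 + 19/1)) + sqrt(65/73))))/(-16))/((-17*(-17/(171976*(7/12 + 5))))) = -735992789/(48552*sqrt(4745) + 44556864 + 21265776*sqrt(13)) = -5.91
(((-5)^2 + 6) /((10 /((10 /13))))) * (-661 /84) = -20491 /1092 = -18.76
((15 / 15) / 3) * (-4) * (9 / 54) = -2 / 9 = -0.22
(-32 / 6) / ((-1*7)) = 16 / 21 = 0.76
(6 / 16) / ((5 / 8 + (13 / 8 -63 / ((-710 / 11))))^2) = 252050 / 6995187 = 0.04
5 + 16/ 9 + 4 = 97/ 9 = 10.78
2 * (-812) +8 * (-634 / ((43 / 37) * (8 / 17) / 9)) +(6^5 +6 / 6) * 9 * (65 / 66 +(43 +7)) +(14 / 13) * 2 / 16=7789087659 / 2236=3483491.80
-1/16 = -0.06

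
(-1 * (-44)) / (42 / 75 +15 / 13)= 14300 / 557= 25.67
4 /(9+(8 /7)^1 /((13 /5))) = 364 /859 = 0.42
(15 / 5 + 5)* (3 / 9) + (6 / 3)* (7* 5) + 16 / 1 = 266 / 3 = 88.67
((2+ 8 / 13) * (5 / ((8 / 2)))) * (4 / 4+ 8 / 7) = 1275 / 182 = 7.01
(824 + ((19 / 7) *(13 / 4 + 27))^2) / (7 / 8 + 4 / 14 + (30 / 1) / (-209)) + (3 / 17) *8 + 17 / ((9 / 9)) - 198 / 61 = 1288155019751 / 172836790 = 7453.01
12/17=0.71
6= 6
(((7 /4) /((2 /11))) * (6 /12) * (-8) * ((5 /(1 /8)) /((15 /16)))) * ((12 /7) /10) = -1408 /5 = -281.60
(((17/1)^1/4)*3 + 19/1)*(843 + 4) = 107569/4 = 26892.25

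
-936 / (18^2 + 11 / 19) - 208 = -1300520 / 6167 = -210.88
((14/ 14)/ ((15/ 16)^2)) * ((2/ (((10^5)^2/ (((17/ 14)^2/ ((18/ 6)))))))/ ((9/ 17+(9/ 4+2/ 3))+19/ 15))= 4913/ 207020214843750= 0.00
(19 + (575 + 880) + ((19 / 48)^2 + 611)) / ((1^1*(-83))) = -4804201 / 191232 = -25.12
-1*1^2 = -1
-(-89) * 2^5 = 2848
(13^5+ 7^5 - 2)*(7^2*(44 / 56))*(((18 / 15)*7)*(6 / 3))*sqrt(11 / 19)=1255108932*sqrt(209) / 95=190998940.44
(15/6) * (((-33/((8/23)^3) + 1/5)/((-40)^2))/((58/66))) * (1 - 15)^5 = 1113168266133/1484800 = 749709.23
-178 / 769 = -0.23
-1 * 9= -9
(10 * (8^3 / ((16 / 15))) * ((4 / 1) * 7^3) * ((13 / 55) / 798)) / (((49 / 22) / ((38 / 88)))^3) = 375440 / 26411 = 14.22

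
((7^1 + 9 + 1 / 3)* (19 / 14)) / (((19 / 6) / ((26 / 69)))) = 182 / 69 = 2.64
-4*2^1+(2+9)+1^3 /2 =7 /2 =3.50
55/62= 0.89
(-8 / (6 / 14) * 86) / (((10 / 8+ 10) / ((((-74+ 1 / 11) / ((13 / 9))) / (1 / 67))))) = 349776448 / 715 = 489197.83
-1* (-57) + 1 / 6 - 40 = 103 / 6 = 17.17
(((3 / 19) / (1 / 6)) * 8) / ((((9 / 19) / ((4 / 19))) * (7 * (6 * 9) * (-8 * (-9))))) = 4 / 32319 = 0.00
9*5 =45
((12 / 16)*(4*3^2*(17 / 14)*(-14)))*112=-51408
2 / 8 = 1 / 4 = 0.25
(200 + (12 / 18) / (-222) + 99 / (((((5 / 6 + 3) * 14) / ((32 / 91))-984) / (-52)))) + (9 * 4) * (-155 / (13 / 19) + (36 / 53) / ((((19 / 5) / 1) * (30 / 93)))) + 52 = -2740723131647615 / 347929050339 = -7877.25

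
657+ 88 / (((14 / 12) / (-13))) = -2265 / 7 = -323.57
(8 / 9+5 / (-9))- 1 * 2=-5 / 3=-1.67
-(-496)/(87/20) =9920/87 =114.02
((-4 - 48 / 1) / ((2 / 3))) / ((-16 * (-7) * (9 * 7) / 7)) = -13 / 168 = -0.08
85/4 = 21.25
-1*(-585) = 585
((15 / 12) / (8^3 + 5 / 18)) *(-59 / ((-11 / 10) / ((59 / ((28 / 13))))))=10181925 / 2840068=3.59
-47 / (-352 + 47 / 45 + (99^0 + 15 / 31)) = 65565 / 487513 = 0.13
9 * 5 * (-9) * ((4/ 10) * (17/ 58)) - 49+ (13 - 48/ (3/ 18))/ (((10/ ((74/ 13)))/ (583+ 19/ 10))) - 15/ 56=-1935043515/ 21112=-91656.10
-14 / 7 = -2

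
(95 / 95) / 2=1 / 2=0.50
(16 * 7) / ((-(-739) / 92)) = 10304 / 739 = 13.94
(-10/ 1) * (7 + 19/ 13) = -1100/ 13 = -84.62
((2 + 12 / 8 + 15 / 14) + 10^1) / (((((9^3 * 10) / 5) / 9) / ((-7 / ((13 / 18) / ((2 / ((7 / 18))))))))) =-408 / 91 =-4.48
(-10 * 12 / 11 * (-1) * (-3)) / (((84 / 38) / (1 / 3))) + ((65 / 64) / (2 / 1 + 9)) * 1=-4.84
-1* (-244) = 244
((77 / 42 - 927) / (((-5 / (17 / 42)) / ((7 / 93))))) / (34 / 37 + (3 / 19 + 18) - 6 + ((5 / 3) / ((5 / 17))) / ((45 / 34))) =66340001 / 204276236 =0.32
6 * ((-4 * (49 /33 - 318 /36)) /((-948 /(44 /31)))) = -1940 /7347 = -0.26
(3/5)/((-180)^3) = -1/9720000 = -0.00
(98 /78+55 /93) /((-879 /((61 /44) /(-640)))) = 68137 /14962970880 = 0.00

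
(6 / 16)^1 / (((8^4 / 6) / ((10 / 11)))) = 45 / 90112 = 0.00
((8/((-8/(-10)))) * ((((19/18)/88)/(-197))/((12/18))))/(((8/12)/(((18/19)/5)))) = -9/34672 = -0.00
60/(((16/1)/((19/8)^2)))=5415/256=21.15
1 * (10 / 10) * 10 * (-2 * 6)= -120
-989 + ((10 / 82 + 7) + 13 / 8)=-321523 / 328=-980.25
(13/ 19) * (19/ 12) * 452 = 1469/ 3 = 489.67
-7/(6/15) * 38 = -665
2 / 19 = 0.11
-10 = -10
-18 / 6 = -3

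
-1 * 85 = -85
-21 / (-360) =7 / 120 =0.06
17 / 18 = 0.94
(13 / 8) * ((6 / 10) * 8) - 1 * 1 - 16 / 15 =86 / 15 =5.73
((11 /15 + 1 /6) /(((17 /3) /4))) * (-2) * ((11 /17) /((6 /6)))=-1188 /1445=-0.82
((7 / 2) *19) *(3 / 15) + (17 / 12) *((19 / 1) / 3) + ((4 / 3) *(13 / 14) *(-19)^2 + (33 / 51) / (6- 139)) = 190963049 / 406980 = 469.22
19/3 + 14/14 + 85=277/3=92.33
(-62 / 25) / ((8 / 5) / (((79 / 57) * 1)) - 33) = 4898 / 62895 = 0.08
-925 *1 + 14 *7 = -827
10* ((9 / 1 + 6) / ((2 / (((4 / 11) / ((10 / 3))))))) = 90 / 11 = 8.18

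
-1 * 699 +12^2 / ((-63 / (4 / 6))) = -14711 / 21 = -700.52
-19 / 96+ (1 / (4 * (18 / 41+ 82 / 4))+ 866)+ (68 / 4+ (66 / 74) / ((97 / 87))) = 522730160261 / 591582048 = 883.61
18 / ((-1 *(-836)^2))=-9 / 349448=-0.00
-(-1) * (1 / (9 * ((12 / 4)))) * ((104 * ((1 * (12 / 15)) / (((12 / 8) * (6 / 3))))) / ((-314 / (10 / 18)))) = -208 / 114453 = -0.00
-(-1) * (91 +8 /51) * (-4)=-18596 /51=-364.63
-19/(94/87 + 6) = -1653/616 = -2.68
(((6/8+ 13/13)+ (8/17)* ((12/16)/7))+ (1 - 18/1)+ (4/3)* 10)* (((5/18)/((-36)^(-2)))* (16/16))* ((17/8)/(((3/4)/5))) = -66625/7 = -9517.86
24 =24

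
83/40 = 2.08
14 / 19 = 0.74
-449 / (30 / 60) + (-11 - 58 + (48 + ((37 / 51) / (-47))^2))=-5280213302 / 5745609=-919.00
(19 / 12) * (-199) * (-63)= 79401 / 4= 19850.25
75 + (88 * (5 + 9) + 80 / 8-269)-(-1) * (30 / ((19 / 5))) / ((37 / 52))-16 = 733296 / 703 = 1043.10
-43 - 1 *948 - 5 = -996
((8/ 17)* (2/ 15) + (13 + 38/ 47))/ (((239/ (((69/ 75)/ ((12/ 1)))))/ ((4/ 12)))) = 3823681/ 2577973500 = 0.00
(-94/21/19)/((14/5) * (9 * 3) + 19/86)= -40420/13008597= -0.00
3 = 3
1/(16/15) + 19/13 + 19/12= 2485/624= 3.98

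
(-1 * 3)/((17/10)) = -30/17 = -1.76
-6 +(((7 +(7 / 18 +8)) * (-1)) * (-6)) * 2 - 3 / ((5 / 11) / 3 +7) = 126199 / 708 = 178.25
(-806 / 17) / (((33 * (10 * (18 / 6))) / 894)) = -120094 / 2805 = -42.81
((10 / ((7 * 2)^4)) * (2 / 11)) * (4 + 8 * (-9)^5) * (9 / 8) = -759195 / 30184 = -25.15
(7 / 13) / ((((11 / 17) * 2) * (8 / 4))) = 119 / 572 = 0.21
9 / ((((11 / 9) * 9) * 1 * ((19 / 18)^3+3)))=52488 / 267905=0.20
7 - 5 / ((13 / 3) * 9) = 268 / 39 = 6.87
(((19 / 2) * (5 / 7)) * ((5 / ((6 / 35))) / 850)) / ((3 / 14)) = 665 / 612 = 1.09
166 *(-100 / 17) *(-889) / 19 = 14757400 / 323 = 45688.54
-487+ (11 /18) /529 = -4637203 /9522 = -487.00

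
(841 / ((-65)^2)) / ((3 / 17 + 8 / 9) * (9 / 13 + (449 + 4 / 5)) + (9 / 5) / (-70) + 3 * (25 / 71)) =127900962 / 309043556887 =0.00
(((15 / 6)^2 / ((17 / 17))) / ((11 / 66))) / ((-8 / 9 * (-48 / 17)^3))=122825 / 65536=1.87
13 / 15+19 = 298 / 15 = 19.87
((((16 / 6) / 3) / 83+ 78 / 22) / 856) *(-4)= -29221 / 1758438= -0.02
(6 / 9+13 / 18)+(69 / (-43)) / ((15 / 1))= 1.28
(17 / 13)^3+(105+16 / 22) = 107.96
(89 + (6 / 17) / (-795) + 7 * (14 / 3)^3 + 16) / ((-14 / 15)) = -99303661 / 113526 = -874.72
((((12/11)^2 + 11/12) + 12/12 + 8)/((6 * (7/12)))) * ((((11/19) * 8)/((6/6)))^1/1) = 64508/4389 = 14.70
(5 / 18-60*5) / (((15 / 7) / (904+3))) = -6850571 / 54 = -126862.43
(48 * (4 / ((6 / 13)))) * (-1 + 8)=2912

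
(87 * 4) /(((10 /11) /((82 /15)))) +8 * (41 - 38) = 2116.64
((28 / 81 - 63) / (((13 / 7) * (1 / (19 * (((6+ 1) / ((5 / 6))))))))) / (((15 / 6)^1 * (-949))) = 2.27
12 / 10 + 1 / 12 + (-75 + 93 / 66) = -47723 / 660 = -72.31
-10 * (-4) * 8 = 320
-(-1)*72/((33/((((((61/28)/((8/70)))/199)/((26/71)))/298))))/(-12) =-21655/135682976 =-0.00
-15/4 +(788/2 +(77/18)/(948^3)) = 5984673043181/15335485056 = 390.25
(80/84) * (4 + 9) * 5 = 1300/21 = 61.90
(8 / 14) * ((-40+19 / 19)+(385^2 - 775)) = 589644 / 7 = 84234.86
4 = 4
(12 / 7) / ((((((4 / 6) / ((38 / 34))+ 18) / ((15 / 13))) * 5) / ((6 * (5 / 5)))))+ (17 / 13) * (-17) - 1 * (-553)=12802578 / 24115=530.90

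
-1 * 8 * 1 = -8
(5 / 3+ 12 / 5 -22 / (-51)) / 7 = 0.64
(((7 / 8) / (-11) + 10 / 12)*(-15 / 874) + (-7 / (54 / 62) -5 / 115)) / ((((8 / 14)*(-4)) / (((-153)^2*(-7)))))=-714014202531 / 1230592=-580220.09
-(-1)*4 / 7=4 / 7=0.57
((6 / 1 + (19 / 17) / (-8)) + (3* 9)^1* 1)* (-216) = -120663 / 17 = -7097.82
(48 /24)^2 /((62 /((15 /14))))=15 /217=0.07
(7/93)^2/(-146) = -49/1262754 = -0.00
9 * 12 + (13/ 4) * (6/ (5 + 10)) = 1093/ 10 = 109.30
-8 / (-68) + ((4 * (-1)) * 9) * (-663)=405758 / 17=23868.12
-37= -37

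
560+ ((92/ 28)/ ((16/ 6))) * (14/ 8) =17989/ 32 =562.16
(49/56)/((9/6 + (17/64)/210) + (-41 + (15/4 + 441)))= 11760/5446577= 0.00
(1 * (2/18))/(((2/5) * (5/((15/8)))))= 5/48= 0.10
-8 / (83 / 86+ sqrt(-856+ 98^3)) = 57104 / 6954718167 - 236672* sqrt(58771) / 6954718167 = -0.01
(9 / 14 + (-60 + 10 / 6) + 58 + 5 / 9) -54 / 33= -1069 / 1386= -0.77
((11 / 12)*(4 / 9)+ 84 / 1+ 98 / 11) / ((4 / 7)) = 163.30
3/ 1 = 3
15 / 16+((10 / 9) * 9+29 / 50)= 4607 / 400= 11.52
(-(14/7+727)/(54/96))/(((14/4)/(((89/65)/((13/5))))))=-195.00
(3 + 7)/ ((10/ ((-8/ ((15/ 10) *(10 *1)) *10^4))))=-16000/ 3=-5333.33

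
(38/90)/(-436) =-19/19620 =-0.00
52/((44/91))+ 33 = 1546/11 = 140.55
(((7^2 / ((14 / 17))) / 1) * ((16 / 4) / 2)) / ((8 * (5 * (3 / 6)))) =119 / 20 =5.95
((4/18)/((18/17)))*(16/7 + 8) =136/63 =2.16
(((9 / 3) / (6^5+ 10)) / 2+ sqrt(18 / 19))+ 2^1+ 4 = 3*sqrt(38) / 19+ 93435 / 15572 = 6.97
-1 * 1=-1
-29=-29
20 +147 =167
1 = 1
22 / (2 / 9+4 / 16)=792 / 17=46.59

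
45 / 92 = 0.49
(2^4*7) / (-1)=-112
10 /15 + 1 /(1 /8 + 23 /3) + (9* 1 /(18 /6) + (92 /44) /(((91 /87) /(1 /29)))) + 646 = 33176204 /51051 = 649.86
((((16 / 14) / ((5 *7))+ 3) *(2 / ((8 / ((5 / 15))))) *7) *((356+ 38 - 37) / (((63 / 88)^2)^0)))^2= 159542161 / 400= 398855.40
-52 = -52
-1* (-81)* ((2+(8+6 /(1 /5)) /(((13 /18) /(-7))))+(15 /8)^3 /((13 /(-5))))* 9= -1789708851 /6656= -268886.55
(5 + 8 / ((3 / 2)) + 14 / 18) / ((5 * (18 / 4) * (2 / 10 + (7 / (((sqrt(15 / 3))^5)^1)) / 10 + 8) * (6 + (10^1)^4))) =51250000 / 8515148680593 - 35000 * sqrt(5) / 8515148680593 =0.00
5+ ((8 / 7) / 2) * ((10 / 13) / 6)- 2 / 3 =401 / 91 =4.41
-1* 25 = -25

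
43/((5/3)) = 129/5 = 25.80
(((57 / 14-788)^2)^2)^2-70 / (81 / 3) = 5683292332132170052884875942812955 / 39846304512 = 142630349331908705885183.70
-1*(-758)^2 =-574564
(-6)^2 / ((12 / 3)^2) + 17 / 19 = 239 / 76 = 3.14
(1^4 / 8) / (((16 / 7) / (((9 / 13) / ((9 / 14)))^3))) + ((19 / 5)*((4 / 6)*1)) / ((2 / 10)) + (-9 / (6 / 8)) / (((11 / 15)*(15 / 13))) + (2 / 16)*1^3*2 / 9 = -1.42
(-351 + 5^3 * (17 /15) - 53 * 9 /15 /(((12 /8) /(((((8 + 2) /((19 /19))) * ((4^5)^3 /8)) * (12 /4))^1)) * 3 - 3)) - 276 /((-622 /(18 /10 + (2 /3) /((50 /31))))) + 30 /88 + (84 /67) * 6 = -189.89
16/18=8/9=0.89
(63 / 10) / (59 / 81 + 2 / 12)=5103 / 725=7.04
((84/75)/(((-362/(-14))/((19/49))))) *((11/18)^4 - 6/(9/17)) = -22326653/118754100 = -0.19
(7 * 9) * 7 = 441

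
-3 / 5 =-0.60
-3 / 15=-1 / 5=-0.20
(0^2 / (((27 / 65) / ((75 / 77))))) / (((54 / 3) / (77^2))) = 0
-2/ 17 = -0.12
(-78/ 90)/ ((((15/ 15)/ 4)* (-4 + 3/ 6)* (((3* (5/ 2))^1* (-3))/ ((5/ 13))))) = -16/ 945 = -0.02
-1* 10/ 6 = -5/ 3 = -1.67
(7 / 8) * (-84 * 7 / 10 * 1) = -51.45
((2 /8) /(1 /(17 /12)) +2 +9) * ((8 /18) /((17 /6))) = 545 /306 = 1.78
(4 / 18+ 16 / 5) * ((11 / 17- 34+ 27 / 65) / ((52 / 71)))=-153.91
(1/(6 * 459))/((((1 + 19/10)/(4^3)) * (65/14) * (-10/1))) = -448/2595645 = -0.00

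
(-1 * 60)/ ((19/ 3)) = -9.47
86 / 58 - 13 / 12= 139 / 348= 0.40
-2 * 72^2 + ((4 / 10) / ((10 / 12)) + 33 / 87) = -7516177 / 725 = -10367.14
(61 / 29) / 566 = 0.00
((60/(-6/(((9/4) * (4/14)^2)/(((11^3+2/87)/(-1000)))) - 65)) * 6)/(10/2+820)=-626400/30891839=-0.02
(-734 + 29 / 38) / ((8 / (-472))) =1643917 / 38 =43260.97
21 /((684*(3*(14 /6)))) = 1 /228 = 0.00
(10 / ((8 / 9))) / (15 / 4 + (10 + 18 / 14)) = 315 / 421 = 0.75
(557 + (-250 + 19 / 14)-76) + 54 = 286.36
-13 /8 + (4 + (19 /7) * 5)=893 /56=15.95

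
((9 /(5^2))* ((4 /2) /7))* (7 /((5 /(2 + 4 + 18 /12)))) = 27 /25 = 1.08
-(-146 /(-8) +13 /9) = -709 /36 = -19.69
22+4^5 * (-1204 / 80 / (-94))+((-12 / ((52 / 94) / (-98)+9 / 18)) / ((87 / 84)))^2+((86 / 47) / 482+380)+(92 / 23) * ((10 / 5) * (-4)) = 29722928141929813 / 27438758192835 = 1083.25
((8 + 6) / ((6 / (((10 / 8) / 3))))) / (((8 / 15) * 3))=175 / 288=0.61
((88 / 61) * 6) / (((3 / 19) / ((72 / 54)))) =13376 / 183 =73.09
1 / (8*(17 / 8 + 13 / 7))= 0.03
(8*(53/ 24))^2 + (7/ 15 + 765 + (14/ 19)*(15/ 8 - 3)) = 3682481/ 3420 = 1076.75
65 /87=0.75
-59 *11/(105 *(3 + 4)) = -649/735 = -0.88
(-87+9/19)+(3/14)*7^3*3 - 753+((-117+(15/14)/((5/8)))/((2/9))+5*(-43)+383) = -128985/133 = -969.81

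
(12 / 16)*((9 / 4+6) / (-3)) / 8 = -33 / 128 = -0.26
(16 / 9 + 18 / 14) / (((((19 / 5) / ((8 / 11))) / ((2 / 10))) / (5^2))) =38600 / 13167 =2.93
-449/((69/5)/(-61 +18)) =96535/69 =1399.06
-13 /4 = -3.25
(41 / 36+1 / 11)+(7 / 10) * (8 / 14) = 3227 / 1980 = 1.63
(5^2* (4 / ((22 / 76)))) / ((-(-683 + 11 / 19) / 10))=361000 / 71313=5.06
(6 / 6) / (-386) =-1 / 386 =-0.00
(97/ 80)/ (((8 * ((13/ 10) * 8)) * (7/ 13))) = 0.03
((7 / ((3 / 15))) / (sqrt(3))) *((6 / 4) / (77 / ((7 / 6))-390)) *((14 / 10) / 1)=-49 *sqrt(3) / 648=-0.13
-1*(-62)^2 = -3844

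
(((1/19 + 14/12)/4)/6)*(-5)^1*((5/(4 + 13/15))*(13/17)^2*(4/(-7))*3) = 2936375/11223604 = 0.26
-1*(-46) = 46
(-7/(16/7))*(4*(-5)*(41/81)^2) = 411845/26244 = 15.69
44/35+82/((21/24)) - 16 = 2764/35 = 78.97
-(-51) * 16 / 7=816 / 7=116.57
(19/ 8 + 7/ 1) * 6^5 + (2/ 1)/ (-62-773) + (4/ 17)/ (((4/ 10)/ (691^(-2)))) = 494104723529496/ 6777842795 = 72900.00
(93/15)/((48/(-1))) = -31/240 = -0.13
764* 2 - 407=1121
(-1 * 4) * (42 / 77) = -24 / 11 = -2.18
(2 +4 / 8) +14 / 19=123 / 38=3.24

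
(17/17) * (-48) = -48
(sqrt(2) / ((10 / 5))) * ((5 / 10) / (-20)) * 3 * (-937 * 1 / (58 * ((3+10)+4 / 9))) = 25299 * sqrt(2) / 561440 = 0.06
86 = 86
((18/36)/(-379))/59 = -1/44722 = -0.00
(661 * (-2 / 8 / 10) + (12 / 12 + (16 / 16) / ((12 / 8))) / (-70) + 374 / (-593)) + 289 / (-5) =-37348789 / 498120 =-74.98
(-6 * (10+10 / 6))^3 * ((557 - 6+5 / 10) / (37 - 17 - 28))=47291125 / 2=23645562.50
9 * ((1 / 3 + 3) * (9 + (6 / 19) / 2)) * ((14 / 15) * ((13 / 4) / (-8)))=-7917 / 76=-104.17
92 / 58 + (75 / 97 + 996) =2808385 / 2813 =998.36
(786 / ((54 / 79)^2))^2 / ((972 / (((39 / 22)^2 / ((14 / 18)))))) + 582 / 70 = 565216078807733 / 48013922880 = 11771.92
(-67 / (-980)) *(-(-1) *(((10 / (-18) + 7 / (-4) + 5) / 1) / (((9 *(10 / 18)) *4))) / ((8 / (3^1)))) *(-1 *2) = -6499 / 940800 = -0.01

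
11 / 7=1.57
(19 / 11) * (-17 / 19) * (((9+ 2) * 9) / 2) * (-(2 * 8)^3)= 313344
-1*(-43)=43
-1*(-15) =15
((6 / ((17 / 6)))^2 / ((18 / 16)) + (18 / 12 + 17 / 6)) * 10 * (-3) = -72130 / 289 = -249.58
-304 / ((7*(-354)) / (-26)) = -3952 / 1239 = -3.19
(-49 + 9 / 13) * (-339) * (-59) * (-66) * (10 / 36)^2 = 575695450 / 117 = 4920473.93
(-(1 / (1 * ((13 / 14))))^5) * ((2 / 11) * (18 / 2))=-9680832 / 4084223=-2.37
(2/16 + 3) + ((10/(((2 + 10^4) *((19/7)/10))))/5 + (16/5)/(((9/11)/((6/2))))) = 18825253/1266920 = 14.86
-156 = -156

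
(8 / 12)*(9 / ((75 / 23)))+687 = 17221 / 25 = 688.84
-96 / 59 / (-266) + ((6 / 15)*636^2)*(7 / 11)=44437124208 / 431585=102962.62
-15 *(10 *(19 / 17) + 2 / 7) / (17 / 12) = -245520 / 2023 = -121.36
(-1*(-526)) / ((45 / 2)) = 1052 / 45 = 23.38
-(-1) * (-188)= -188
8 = 8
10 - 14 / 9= 76 / 9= 8.44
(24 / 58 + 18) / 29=534 / 841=0.63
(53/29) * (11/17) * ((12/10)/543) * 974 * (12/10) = 6814104/2230825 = 3.05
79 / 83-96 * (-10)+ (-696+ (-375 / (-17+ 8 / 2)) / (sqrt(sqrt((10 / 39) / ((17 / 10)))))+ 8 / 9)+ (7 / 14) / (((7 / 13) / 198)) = 75 * sqrt(10) * 663^(1 / 4) / 26+ 2351470 / 5229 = 495.99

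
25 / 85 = 5 / 17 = 0.29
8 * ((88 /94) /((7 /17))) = 5984 /329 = 18.19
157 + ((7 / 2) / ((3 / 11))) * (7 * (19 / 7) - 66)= -2677 / 6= -446.17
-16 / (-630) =8 / 315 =0.03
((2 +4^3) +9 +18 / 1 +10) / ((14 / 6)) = 309 / 7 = 44.14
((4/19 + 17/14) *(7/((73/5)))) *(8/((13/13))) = 7580/1387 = 5.47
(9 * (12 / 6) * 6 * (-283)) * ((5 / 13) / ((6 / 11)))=-280170 / 13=-21551.54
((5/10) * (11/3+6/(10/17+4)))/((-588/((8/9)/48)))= -97/1238328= -0.00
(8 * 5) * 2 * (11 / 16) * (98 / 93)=5390 / 93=57.96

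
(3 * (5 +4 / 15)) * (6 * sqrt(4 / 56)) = 25.34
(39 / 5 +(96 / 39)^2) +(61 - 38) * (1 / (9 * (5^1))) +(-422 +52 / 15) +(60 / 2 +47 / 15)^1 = -2821681 / 7605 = -371.03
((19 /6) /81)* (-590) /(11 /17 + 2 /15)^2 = -40496125 /1069227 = -37.87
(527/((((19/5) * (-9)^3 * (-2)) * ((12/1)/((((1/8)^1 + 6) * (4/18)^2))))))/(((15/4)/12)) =25823/3365793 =0.01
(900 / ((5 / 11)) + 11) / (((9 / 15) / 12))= 39820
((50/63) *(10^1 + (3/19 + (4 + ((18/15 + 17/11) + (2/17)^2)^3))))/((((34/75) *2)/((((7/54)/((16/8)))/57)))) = 3354075074607095/95821723113623298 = 0.04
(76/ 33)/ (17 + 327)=0.01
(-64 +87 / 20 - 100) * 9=-28737 / 20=-1436.85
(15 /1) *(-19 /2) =-285 /2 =-142.50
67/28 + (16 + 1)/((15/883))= 421313/420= 1003.13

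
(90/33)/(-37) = -30/407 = -0.07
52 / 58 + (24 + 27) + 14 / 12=9233 / 174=53.06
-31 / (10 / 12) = -186 / 5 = -37.20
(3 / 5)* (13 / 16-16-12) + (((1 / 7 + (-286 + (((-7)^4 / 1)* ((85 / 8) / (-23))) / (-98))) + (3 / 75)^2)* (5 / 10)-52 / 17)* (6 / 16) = -30188172999 / 437920000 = -68.94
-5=-5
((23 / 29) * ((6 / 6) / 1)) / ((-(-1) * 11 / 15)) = 345 / 319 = 1.08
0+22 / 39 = 22 / 39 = 0.56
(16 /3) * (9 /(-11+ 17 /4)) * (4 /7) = -256 /63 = -4.06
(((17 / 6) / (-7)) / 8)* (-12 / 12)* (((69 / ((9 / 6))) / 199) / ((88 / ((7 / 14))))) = 0.00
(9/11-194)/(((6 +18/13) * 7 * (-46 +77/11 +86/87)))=0.10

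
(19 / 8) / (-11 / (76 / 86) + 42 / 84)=-361 / 1816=-0.20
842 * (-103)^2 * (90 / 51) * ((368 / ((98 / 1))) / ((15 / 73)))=239970148192 / 833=288079409.59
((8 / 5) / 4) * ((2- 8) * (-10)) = 24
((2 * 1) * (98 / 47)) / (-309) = -196 / 14523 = -0.01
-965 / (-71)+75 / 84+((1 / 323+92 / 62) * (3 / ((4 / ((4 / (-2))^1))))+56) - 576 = -10107113543 / 19905844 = -507.75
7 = 7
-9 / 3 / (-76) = 3 / 76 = 0.04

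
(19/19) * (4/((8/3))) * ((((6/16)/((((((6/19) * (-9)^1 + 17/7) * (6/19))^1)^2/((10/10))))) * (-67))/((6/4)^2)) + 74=-395609443/435600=-908.19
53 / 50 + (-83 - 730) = -40597 / 50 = -811.94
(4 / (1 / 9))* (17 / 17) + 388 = 424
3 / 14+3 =45 / 14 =3.21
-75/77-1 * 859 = -66218/77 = -859.97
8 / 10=4 / 5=0.80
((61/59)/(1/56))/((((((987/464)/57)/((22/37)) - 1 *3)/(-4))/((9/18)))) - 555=-17329189771/33611297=-515.58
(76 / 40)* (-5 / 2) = -19 / 4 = -4.75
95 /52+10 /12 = 415 /156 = 2.66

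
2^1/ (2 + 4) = 0.33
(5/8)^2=25/64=0.39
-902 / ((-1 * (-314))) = -451 / 157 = -2.87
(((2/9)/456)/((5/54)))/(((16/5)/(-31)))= -31/608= -0.05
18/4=9/2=4.50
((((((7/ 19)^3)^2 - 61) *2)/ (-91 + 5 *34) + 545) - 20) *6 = 11672931313746/ 3716624599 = 3140.73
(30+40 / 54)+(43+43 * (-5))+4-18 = -4192 / 27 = -155.26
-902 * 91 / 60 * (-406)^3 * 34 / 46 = 23346133286476 / 345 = 67669951555.00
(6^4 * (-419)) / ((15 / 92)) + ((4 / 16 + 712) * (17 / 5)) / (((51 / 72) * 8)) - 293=-66608257 / 20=-3330412.85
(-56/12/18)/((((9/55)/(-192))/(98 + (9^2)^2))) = 164077760/81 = 2025651.36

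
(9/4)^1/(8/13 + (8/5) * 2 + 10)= 0.16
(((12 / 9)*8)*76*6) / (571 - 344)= 4864 / 227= 21.43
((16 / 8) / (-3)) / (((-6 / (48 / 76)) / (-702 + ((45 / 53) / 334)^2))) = -49.26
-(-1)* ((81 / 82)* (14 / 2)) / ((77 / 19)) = 1539 / 902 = 1.71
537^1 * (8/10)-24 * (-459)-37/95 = 217459/19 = 11445.21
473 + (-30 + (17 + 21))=481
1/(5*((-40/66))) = -33/100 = -0.33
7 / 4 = 1.75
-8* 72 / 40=-72 / 5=-14.40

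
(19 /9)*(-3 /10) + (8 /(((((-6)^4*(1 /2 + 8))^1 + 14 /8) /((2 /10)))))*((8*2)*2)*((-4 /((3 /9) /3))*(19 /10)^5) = -19731511913 /4131656250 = -4.78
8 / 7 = 1.14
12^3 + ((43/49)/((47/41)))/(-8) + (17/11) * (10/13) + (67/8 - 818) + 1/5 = 6057467651/6586580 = 919.67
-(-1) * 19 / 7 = 19 / 7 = 2.71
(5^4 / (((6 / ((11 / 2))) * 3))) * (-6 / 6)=-6875 / 36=-190.97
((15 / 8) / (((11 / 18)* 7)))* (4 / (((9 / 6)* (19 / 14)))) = 180 / 209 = 0.86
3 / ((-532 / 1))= -3 / 532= -0.01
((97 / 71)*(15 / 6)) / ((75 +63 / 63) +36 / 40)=2425 / 54599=0.04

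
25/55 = 5/11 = 0.45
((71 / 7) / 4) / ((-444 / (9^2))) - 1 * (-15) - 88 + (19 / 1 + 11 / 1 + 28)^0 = -300285 / 4144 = -72.46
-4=-4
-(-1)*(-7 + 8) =1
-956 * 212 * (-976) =197807872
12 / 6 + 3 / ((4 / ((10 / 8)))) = 47 / 16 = 2.94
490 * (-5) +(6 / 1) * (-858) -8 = -7606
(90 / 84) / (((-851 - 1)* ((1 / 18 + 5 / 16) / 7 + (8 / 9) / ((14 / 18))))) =-18 / 17111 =-0.00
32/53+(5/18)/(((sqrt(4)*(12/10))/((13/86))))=611657/984528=0.62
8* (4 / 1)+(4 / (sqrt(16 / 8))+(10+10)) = 2* sqrt(2)+52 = 54.83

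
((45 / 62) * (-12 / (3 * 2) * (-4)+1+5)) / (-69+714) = 21 / 1333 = 0.02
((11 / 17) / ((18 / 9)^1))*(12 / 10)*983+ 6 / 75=162229 / 425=381.72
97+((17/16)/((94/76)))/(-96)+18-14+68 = 6099901/36096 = 168.99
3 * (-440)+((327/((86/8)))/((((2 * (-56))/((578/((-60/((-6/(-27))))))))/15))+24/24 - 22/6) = -4745971/3612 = -1313.95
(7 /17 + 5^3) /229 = 2132 /3893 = 0.55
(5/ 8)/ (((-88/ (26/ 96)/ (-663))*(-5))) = -2873/ 11264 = -0.26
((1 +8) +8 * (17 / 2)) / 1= 77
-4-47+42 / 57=-955 / 19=-50.26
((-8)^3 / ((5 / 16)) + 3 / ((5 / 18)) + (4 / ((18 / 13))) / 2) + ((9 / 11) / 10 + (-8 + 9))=-1608823 / 990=-1625.07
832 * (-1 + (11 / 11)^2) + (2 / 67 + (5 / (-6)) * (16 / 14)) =-0.92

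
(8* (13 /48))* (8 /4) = 13 /3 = 4.33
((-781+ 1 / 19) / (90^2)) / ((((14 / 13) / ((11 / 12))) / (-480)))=707278 / 17955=39.39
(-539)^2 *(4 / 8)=290521 / 2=145260.50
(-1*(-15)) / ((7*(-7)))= -15 / 49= -0.31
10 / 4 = 5 / 2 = 2.50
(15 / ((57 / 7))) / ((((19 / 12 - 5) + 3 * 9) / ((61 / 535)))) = 5124 / 575339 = 0.01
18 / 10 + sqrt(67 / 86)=2.68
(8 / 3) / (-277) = -8 / 831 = -0.01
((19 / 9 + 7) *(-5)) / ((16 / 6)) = -205 / 12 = -17.08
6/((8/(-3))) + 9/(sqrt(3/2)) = -9/4 + 3 * sqrt(6) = 5.10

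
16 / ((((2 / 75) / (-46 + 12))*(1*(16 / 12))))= -15300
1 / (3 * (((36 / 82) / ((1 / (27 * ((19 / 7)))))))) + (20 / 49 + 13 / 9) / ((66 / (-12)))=-0.33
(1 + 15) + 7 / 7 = 17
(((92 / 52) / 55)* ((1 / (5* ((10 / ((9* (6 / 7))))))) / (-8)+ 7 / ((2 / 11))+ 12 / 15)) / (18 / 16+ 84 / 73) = 30777749 / 55430375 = 0.56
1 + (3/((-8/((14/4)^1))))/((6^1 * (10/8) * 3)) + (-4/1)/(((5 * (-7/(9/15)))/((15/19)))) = 15893/15960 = 1.00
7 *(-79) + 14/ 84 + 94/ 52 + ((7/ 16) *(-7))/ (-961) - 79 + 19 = -366408169/ 599664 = -611.02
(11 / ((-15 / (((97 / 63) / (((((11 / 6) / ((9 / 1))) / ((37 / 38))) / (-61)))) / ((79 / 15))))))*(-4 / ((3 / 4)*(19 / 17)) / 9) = -33.14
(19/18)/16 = 0.07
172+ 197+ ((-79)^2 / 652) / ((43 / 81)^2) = 485794413 / 1205548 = 402.97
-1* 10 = -10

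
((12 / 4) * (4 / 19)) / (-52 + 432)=3 / 1805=0.00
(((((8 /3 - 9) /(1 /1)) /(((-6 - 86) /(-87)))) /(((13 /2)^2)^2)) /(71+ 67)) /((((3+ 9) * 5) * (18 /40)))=-1102 /1223810289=-0.00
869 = 869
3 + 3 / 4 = 15 / 4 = 3.75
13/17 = 0.76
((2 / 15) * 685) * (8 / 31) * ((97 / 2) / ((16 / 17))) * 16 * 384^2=88832606208 / 31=2865567942.19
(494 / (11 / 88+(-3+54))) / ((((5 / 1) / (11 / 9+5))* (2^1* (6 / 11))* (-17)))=-0.65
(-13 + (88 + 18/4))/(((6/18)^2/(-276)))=-197478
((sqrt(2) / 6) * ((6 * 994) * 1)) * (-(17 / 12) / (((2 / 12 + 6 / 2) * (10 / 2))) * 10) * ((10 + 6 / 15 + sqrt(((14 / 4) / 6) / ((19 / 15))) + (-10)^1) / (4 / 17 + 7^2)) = -143633 * sqrt(1330) / 302157 -574532 * sqrt(2) / 79515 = -27.55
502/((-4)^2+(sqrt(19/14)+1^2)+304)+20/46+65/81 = 7527994919/2687479965 - 502 * sqrt(266)/1442555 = 2.80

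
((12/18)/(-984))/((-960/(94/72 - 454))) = -16297/51010560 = -0.00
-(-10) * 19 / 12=95 / 6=15.83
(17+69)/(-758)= -43/379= -0.11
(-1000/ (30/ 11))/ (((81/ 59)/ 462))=-123390.12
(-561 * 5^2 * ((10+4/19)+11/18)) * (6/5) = -3460435/19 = -182128.16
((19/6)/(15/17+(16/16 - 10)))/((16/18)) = -323/736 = -0.44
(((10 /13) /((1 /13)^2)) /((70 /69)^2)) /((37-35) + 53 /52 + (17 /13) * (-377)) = -178802 /693595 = -0.26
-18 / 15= -6 / 5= -1.20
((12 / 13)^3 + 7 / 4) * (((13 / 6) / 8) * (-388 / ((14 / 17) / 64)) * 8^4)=-301120380928 / 3549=-84846542.95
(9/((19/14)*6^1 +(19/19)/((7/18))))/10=0.08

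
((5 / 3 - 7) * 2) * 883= -28256 / 3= -9418.67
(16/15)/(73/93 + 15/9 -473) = -496/218805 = -0.00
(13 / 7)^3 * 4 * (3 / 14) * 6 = 79092 / 2401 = 32.94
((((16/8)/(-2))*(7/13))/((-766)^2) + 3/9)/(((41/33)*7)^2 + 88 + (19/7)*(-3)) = 19382257587/9041523874552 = 0.00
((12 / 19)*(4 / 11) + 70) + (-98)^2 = 2021914 / 209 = 9674.23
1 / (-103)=-1 / 103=-0.01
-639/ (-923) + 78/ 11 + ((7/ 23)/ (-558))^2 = 183323968835/ 23553752508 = 7.78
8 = 8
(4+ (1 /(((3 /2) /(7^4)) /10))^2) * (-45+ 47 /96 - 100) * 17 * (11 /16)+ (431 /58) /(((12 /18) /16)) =-43370488860472979 /100224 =-432735560948.21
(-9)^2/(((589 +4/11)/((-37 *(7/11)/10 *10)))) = -6993/2161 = -3.24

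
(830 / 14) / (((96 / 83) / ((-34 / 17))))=-34445 / 336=-102.51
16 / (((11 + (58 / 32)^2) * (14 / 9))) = 0.72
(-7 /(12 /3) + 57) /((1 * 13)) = 17 /4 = 4.25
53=53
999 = 999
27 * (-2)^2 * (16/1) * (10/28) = 4320/7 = 617.14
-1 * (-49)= 49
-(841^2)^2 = -500246412961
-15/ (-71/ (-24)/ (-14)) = 5040/ 71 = 70.99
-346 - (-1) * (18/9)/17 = -5880/17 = -345.88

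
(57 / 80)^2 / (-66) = -1083 / 140800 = -0.01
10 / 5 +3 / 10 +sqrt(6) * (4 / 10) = 2 * sqrt(6) / 5 +23 / 10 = 3.28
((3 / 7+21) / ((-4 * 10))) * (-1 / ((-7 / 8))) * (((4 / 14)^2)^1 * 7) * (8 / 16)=-60 / 343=-0.17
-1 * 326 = -326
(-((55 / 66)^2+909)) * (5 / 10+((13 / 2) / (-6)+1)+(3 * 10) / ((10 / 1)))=-1342709 / 432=-3108.12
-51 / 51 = -1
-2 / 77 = -0.03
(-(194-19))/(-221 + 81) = 5/4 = 1.25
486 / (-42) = -81 / 7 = -11.57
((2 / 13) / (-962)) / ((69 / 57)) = -19 / 143819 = -0.00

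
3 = 3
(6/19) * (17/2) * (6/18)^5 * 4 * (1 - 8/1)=-476/1539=-0.31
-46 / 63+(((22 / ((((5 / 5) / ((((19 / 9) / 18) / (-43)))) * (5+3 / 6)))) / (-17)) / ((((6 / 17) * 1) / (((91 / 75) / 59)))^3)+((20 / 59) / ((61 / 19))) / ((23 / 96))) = -92652264061394661619 / 320090486162938312500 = -0.29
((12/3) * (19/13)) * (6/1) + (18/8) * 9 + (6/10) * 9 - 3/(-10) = 15867/260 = 61.03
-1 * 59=-59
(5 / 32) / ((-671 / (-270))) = 675 / 10736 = 0.06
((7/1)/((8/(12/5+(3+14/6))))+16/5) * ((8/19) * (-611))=-730756/285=-2564.06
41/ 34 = 1.21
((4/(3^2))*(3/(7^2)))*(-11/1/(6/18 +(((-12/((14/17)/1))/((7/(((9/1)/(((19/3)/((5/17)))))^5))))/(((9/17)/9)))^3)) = -190190641482470221346207917158335332/153380526577761740961834504868089347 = -1.24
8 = 8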